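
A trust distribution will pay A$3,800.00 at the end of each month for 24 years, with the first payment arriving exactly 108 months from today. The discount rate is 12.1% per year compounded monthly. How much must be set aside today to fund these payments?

A$121,649.84

Ordinary annuity of 288 payments, first payment at period 108.
Periodic rate r = 0.121/12 per month; n is counted in months.
The ordinary-annuity PV formula values the stream one period before the first payment (period 107); discount that back 107 periods:
PV₀ = 3,800 × [1 − (1+r)^−288] / r × (1+r)^−107 = A$121,649.84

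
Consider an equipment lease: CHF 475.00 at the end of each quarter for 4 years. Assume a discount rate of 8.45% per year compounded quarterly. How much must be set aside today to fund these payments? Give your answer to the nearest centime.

CHF 6,392.31

This is an ordinary annuity: 16 payments of CHF 475.00 at the end of each quarter.
Periodic rate r = 0.0845/4 per quarter; n is counted in quarters.
PV = PMT × [(1 − (1+r)^−n)/r] = 475 × [1 − (1+r)^−16] / r = CHF 6,392.31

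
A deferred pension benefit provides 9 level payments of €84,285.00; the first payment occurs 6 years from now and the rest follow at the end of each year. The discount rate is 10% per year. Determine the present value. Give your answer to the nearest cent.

€301,394.79

Ordinary annuity of 9 payments, first payment at period 6.
Periodic rate r = 0.1 per year.
The ordinary-annuity PV formula values the stream one period before the first payment (period 5); discount that back 5 periods:
PV₀ = 84,285 × [1 − (1+r)^−9] / r × (1+r)^−5 = €301,394.79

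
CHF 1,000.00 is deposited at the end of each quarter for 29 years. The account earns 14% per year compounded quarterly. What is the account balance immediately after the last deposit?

This is an ordinary annuity: 116 deposits of CHF 1,000.00 at the end of each quarter.
Periodic rate r = 0.14/4 per quarter; n is counted in quarters.
FV = PMT × [((1+r)^n − 1)/r] = 1,000 × [(1+r)^116 − 1] / r = CHF 1,516,727.60

CHF 1,516,727.60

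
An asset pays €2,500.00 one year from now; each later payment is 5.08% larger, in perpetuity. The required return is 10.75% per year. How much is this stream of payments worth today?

€44,091.71

Periodic rate r = 0.1075 per year.
Growing perpetuity (Gordon): PV = PMT₁ / (r − g) = 2,500 / (r − 0.0508) = €44,091.71.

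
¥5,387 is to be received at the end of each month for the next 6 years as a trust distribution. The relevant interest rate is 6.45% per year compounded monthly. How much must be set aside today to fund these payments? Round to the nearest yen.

This is an ordinary annuity: 72 payments of ¥5,387 at the end of each month.
Periodic rate r = 0.0645/12 per month; n is counted in months.
PV = PMT × [(1 − (1+r)^−n)/r] = 5,387 × [1 − (1+r)^−72] / r = ¥320,920

¥320,920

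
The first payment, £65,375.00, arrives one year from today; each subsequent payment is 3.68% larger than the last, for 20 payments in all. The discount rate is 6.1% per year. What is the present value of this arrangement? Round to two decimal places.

Periodic rate r = 0.061 per year.
Growing ordinary annuity: PV = PMT₁ × [1 − ((1+g)/(1+r))^n] / (r − g) = 65,375 × [1 − ((1+0.0368)/(1+r))^20] / (r − 0.0368) = £998,549.09.

£998,549.09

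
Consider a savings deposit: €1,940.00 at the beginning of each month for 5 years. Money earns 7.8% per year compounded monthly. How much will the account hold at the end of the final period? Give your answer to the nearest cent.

This is an annuity due: 60 deposits of €1,940.00 at the beginning of each month.
Periodic rate r = 0.078/12 per month; n is counted in months.
FV = PMT × [((1+r)^n − 1)/r] × (1+r) = 1,940 × [(1+r)^60 − 1] / r × (1+r) = €142,726.17

€142,726.17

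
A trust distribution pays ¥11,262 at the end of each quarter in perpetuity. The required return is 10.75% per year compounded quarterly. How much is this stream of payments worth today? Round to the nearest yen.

¥419,051

Periodic rate r = 0.1075/4 per quarter.
Level perpetuity: PV = PMT / r = 11,262 / (0.1075/4) = ¥419,051.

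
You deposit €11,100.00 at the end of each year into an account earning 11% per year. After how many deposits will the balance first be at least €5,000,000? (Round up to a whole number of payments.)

38 payments

Periodic rate r = 0.11 per year.
Ordinary annuity FV: 5,000,000 = 11,100 × [((1+r)^n − 1)/r].
(1+r)^n = 1 + 5,000,000 × r / 11,100, so n = ln(1 + 5,000,000·r/11,100) / ln(1+r) = 37.59.
Round up to a whole number of payments: n = 38.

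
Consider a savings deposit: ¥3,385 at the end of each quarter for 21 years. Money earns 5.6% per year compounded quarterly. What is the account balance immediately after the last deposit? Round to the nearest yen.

¥535,568

This is an ordinary annuity: 84 deposits of ¥3,385 at the end of each quarter.
Periodic rate r = 0.056/4 per quarter; n is counted in quarters.
FV = PMT × [((1+r)^n − 1)/r] = 3,385 × [(1+r)^84 − 1] / r = ¥535,568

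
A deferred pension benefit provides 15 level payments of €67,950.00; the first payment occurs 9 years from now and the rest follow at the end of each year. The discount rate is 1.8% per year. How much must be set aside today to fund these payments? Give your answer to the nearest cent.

€768,432.19

Ordinary annuity of 15 payments, first payment at period 9.
Periodic rate r = 0.018 per year.
The ordinary-annuity PV formula values the stream one period before the first payment (period 8); discount that back 8 periods:
PV₀ = 67,950 × [1 − (1+r)^−15] / r × (1+r)^−8 = €768,432.19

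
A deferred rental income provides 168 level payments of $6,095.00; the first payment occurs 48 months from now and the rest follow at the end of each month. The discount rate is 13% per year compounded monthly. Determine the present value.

$283,580.58

Ordinary annuity of 168 payments, first payment at period 48.
Periodic rate r = 0.13/12 per month; n is counted in months.
The ordinary-annuity PV formula values the stream one period before the first payment (period 47); discount that back 47 periods:
PV₀ = 6,095 × [1 − (1+r)^−168] / r × (1+r)^−47 = $283,580.58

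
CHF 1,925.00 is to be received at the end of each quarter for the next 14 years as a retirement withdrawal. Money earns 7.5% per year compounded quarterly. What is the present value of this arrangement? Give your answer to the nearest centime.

This is an ordinary annuity: 56 payments of CHF 1,925.00 at the end of each quarter.
Periodic rate r = 0.075/4 per quarter; n is counted in quarters.
PV = PMT × [(1 − (1+r)^−n)/r] = 1,925 × [1 − (1+r)^−56] / r = CHF 66,388.72

CHF 66,388.72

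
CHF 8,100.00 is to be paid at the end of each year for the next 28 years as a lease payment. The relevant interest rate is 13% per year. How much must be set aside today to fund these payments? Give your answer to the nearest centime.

CHF 60,273.72

This is an ordinary annuity: 28 payments of CHF 8,100.00 at the end of each year.
Periodic rate r = 0.13 per year.
PV = PMT × [(1 − (1+r)^−n)/r] = 8,100 × [1 − (1+r)^−28] / r = CHF 60,273.72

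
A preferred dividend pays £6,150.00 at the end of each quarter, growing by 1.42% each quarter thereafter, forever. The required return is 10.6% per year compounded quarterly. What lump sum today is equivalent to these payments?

Periodic rate r = 0.106/4 per quarter.
Growing perpetuity (Gordon): PV = PMT₁ / (r − g) = 6,150 / (r − 0.0142) = £500,000.00.

£500,000.00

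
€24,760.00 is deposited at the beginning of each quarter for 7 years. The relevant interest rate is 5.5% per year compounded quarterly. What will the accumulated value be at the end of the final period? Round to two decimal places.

This is an annuity due: 28 deposits of €24,760.00 at the beginning of each quarter.
Periodic rate r = 0.055/4 per quarter; n is counted in quarters.
FV = PMT × [((1+r)^n − 1)/r] × (1+r) = 24,760 × [(1+r)^28 − 1] / r × (1+r) = €850,247.68

€850,247.68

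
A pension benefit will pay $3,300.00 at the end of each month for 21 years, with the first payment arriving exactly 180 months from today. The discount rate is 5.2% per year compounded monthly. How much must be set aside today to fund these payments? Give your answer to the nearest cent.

Ordinary annuity of 252 payments, first payment at period 180.
Periodic rate r = 0.052/12 per month; n is counted in months.
The ordinary-annuity PV formula values the stream one period before the first payment (period 179); discount that back 179 periods:
PV₀ = 3,300 × [1 − (1+r)^−252] / r × (1+r)^−179 = $233,076.93

$233,076.93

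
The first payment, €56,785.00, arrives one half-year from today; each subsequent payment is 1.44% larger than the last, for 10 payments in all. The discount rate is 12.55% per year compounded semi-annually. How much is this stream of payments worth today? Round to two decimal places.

€437,200.91

Periodic rate r = 0.1255/2 per half-year; n is counted in half-years.
Growing ordinary annuity: PV = PMT₁ × [1 − ((1+g)/(1+r))^n] / (r − g) = 56,785 × [1 − ((1+0.0144)/(1+r))^10] / (r − 0.0144) = €437,200.91.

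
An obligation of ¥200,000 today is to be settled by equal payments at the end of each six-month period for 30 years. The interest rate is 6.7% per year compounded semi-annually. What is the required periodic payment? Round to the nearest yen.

¥7,777

Level ordinary annuity; solve PV = PMT × [(1 − (1+r)^−n)/r] for PMT.
Periodic rate r = 0.067/2 per half-year; n is counted in half-years.
With n = 60: PMT = 200,000 / ([(1 − (1+r)^−n)/r]) = ¥7,777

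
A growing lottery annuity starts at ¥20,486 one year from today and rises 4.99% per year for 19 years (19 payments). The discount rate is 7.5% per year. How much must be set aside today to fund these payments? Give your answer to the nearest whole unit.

¥295,180

Periodic rate r = 0.075 per year.
Growing ordinary annuity: PV = PMT₁ × [1 − ((1+g)/(1+r))^n] / (r − g) = 20,486 × [1 − ((1+0.0499)/(1+r))^19] / (r − 0.0499) = ¥295,180.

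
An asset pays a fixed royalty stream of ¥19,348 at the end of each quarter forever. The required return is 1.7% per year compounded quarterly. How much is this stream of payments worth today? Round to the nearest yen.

¥4,552,471

Periodic rate r = 0.017/4 per quarter.
Level perpetuity: PV = PMT / r = 19,348 / (0.017/4) = ¥4,552,471.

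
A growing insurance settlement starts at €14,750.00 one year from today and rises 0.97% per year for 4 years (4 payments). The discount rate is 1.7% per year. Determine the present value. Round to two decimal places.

€57,392.12

Periodic rate r = 0.017 per year.
Growing ordinary annuity: PV = PMT₁ × [1 − ((1+g)/(1+r))^n] / (r − g) = 14,750 × [1 − ((1+0.0097)/(1+r))^4] / (r − 0.0097) = €57,392.12.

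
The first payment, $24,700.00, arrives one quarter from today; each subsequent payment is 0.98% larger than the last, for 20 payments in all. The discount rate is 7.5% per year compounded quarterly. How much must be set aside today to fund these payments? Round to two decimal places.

Periodic rate r = 0.075/4 per quarter; n is counted in quarters.
Growing ordinary annuity: PV = PMT₁ × [1 − ((1+g)/(1+r))^n] / (r − g) = 24,700 × [1 − ((1+0.0098)/(1+r))^20] / (r − 0.0098) = $446,493.30.

$446,493.30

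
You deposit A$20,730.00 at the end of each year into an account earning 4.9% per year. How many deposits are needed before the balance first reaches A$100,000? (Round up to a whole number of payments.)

5 payments

Periodic rate r = 0.049 per year.
Ordinary annuity FV: 100,000 = 20,730 × [((1+r)^n − 1)/r].
(1+r)^n = 1 + 100,000 × r / 20,730, so n = ln(1 + 100,000·r/20,730) / ln(1+r) = 4.44.
Round up to a whole number of payments: n = 5.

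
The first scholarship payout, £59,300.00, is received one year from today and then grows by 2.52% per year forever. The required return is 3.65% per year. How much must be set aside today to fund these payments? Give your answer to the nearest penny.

£5,247,787.61

Periodic rate r = 0.0365 per year.
Growing perpetuity (Gordon): PV = PMT₁ / (r − g) = 59,300 / (r − 0.0252) = £5,247,787.61.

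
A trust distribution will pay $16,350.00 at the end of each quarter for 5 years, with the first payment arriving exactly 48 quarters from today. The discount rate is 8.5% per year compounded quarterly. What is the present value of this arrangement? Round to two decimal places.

Ordinary annuity of 20 payments, first payment at period 48.
Periodic rate r = 0.085/4 per quarter; n is counted in quarters.
The ordinary-annuity PV formula values the stream one period before the first payment (period 47); discount that back 47 periods:
PV₀ = 16,350 × [1 − (1+r)^−20] / r × (1+r)^−47 = $98,319.90

$98,319.90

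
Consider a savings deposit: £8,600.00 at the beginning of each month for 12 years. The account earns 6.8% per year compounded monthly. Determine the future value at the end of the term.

£1,917,322.23

This is an annuity due: 144 deposits of £8,600.00 at the beginning of each month.
Periodic rate r = 0.068/12 per month; n is counted in months.
FV = PMT × [((1+r)^n − 1)/r] × (1+r) = 8,600 × [(1+r)^144 − 1] / r × (1+r) = £1,917,322.23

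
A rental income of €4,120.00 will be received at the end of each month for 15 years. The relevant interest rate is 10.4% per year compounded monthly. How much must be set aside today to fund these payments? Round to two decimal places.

This is an ordinary annuity: 180 payments of €4,120.00 at the end of each month.
Periodic rate r = 0.104/12 per month; n is counted in months.
PV = PMT × [(1 − (1+r)^−n)/r] = 4,120 × [1 − (1+r)^−180] / r = €374,815.48

€374,815.48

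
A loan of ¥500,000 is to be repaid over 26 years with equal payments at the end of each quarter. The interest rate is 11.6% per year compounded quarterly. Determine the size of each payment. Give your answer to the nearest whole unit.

Level ordinary annuity; solve PV = PMT × [(1 − (1+r)^−n)/r] for PMT.
Periodic rate r = 0.116/4 per quarter; n is counted in quarters.
With n = 104: PMT = 500,000 / ([(1 − (1+r)^−n)/r]) = ¥15,282

¥15,282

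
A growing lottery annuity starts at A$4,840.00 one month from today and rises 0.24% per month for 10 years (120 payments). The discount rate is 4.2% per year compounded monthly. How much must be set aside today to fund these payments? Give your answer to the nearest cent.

Periodic rate r = 0.042/12 per month; n is counted in months.
Growing ordinary annuity: PV = PMT₁ × [1 − ((1+g)/(1+r))^n] / (r − g) = 4,840 × [1 − ((1+0.0024)/(1+r))^120] / (r − 0.0024) = A$542,602.31.

A$542,602.31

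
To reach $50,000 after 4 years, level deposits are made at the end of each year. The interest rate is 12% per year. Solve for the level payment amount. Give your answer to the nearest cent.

$10,461.72

Level ordinary annuity; solve FV = PMT × [((1+r)^n − 1)/r] for PMT.
Periodic rate r = 0.12 per year.
With n = 4: PMT = 50,000 / ([((1+r)^n − 1)/r]) = $10,461.72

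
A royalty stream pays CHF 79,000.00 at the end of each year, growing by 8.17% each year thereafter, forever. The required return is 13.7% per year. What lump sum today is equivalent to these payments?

CHF 1,428,571.43

Periodic rate r = 0.137 per year.
Growing perpetuity (Gordon): PV = PMT₁ / (r − g) = 79,000 / (r − 0.0817) = CHF 1,428,571.43.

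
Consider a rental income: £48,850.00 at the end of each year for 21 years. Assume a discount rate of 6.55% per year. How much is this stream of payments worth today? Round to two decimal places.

£549,012.57

This is an ordinary annuity: 21 payments of £48,850.00 at the end of each year.
Periodic rate r = 0.0655 per year.
PV = PMT × [(1 − (1+r)^−n)/r] = 48,850 × [1 − (1+r)^−21] / r = £549,012.57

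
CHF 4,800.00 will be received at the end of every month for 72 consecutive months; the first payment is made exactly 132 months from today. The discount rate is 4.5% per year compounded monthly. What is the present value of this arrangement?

Ordinary annuity of 72 payments, first payment at period 132.
Periodic rate r = 0.045/12 per month; n is counted in months.
The ordinary-annuity PV formula values the stream one period before the first payment (period 131); discount that back 131 periods:
PV₀ = 4,800 × [1 − (1+r)^−72] / r × (1+r)^−131 = CHF 185,185.05

CHF 185,185.05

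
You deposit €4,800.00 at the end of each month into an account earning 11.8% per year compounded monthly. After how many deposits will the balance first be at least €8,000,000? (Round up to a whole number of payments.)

Periodic rate r = 0.118/12 per month; n is counted in months.
Ordinary annuity FV: 8,000,000 = 4,800 × [((1+r)^n − 1)/r].
(1+r)^n = 1 + 8,000,000 × r / 4,800, so n = ln(1 + 8,000,000·r/4,800) / ln(1+r) = 291.85.
Round up to a whole number of payments: n = 292.

292 payments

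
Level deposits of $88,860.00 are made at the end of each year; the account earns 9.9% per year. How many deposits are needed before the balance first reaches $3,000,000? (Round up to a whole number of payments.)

16 payments

Periodic rate r = 0.099 per year.
Ordinary annuity FV: 3,000,000 = 88,860 × [((1+r)^n − 1)/r].
(1+r)^n = 1 + 3,000,000 × r / 88,860, so n = ln(1 + 3,000,000·r/88,860) / ln(1+r) = 15.56.
Round up to a whole number of payments: n = 16.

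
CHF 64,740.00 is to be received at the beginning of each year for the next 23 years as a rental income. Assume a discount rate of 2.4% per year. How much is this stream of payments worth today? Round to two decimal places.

This is an annuity due: 23 payments of CHF 64,740.00 at the beginning of each year.
Periodic rate r = 0.024 per year.
PV = PMT × [(1 − (1+r)^−n)/r] × (1+r) = 64,740 × [1 − (1+r)^−23] / r × (1+r) = CHF 1,161,346.63

CHF 1,161,346.63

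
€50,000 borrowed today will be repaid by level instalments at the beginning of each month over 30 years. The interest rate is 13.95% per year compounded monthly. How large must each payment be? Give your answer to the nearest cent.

€583.67

Level annuity due; solve PV = PMT × [(1 − (1+r)^−n)/r] × (1+r) for PMT.
Periodic rate r = 0.1395/12 per month; n is counted in months.
With n = 360: PMT = 50,000 / ([(1 − (1+r)^−n)/r] × (1+r)) = €583.67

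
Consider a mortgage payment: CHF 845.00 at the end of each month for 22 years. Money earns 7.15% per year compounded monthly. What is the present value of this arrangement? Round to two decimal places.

This is an ordinary annuity: 264 payments of CHF 845.00 at the end of each month.
Periodic rate r = 0.0715/12 per month; n is counted in months.
PV = PMT × [(1 − (1+r)^−n)/r] = 845 × [1 − (1+r)^−264] / r = CHF 112,264.35

CHF 112,264.35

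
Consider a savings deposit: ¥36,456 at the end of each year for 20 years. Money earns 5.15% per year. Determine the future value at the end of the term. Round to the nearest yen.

¥1,224,740

This is an ordinary annuity: 20 deposits of ¥36,456 at the end of each year.
Periodic rate r = 0.0515 per year.
FV = PMT × [((1+r)^n − 1)/r] = 36,456 × [(1+r)^20 − 1] / r = ¥1,224,740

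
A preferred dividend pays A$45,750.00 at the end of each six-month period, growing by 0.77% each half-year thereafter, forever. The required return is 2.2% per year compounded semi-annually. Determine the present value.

Periodic rate r = 0.022/2 per half-year.
Growing perpetuity (Gordon): PV = PMT₁ / (r − g) = 45,750 / (r − 0.0077) = A$13,863,636.36.

A$13,863,636.36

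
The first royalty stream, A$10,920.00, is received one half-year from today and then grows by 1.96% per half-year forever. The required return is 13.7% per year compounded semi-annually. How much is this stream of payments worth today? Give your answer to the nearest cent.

Periodic rate r = 0.137/2 per half-year.
Growing perpetuity (Gordon): PV = PMT₁ / (r − g) = 10,920 / (r − 0.0196) = A$223,312.88.

A$223,312.88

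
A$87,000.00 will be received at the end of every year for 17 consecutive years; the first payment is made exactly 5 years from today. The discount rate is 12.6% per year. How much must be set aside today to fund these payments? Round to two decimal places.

Ordinary annuity of 17 payments, first payment at period 5.
Periodic rate r = 0.126 per year.
The ordinary-annuity PV formula values the stream one period before the first payment (period 4); discount that back 4 periods:
PV₀ = 87,000 × [1 − (1+r)^−17] / r × (1+r)^−4 = A$372,404.48

A$372,404.48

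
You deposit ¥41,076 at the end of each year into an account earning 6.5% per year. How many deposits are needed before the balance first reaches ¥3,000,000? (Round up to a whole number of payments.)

Periodic rate r = 0.065 per year.
Ordinary annuity FV: 3,000,000 = 41,076 × [((1+r)^n − 1)/r].
(1+r)^n = 1 + 3,000,000 × r / 41,076, so n = ln(1 + 3,000,000·r/41,076) / ln(1+r) = 27.77.
Round up to a whole number of payments: n = 28.

28 payments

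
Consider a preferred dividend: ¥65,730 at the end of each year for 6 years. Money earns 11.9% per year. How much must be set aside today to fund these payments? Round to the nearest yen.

¥271,010

This is an ordinary annuity: 6 payments of ¥65,730 at the end of each year.
Periodic rate r = 0.119 per year.
PV = PMT × [(1 − (1+r)^−n)/r] = 65,730 × [1 − (1+r)^−6] / r = ¥271,010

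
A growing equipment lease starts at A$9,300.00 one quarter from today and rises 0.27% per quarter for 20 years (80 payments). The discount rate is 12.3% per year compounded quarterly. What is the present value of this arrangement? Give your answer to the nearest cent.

Periodic rate r = 0.123/4 per quarter; n is counted in quarters.
Growing ordinary annuity: PV = PMT₁ × [1 − ((1+g)/(1+r))^n] / (r − g) = 9,300 × [1 − ((1+0.0027)/(1+r))^80] / (r − 0.0027) = A$295,078.45.

A$295,078.45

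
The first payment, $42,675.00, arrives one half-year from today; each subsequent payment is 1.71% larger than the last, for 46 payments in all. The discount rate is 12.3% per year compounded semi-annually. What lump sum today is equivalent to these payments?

$826,501.01

Periodic rate r = 0.123/2 per half-year; n is counted in half-years.
Growing ordinary annuity: PV = PMT₁ × [1 − ((1+g)/(1+r))^n] / (r − g) = 42,675 × [1 − ((1+0.0171)/(1+r))^46] / (r − 0.0171) = $826,501.01.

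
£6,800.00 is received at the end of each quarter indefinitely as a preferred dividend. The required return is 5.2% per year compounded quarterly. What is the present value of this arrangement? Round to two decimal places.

Periodic rate r = 0.052/4 per quarter.
Level perpetuity: PV = PMT / r = 6,800 / (0.052/4) = £523,076.92.

£523,076.92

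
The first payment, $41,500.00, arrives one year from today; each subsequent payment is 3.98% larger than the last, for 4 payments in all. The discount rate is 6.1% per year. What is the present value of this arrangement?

$151,829.06

Periodic rate r = 0.061 per year.
Growing ordinary annuity: PV = PMT₁ × [1 − ((1+g)/(1+r))^n] / (r − g) = 41,500 × [1 − ((1+0.0398)/(1+r))^4] / (r − 0.0398) = $151,829.06.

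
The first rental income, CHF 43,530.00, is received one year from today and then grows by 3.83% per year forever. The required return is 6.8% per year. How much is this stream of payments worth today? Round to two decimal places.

CHF 1,465,656.57

Periodic rate r = 0.068 per year.
Growing perpetuity (Gordon): PV = PMT₁ / (r − g) = 43,530 / (r − 0.0383) = CHF 1,465,656.57.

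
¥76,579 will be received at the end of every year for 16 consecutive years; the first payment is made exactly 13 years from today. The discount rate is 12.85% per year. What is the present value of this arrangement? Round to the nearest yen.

¥119,506

Ordinary annuity of 16 payments, first payment at period 13.
Periodic rate r = 0.1285 per year.
The ordinary-annuity PV formula values the stream one period before the first payment (period 12); discount that back 12 periods:
PV₀ = 76,579 × [1 − (1+r)^−16] / r × (1+r)^−12 = ¥119,506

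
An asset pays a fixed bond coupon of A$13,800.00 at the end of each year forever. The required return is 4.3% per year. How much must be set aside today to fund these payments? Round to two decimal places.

Periodic rate r = 0.043 per year.
Level perpetuity: PV = PMT / r = 13,800 / (0.043) = A$320,930.23.

A$320,930.23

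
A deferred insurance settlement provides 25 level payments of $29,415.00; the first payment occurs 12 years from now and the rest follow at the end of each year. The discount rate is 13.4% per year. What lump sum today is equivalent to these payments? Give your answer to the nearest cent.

Ordinary annuity of 25 payments, first payment at period 12.
Periodic rate r = 0.134 per year.
The ordinary-annuity PV formula values the stream one period before the first payment (period 11); discount that back 11 periods:
PV₀ = 29,415 × [1 − (1+r)^−25] / r × (1+r)^−11 = $52,671.80

$52,671.80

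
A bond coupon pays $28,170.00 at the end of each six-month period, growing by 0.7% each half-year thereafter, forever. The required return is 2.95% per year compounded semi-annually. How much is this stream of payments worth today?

Periodic rate r = 0.0295/2 per half-year.
Growing perpetuity (Gordon): PV = PMT₁ / (r − g) = 28,170 / (r − 0.007) = $3,634,838.71.

$3,634,838.71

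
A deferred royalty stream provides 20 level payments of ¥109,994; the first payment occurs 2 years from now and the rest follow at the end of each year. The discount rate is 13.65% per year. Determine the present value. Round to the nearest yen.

Ordinary annuity of 20 payments, first payment at period 2.
Periodic rate r = 0.1365 per year.
The ordinary-annuity PV formula values the stream one period before the first payment (period 1); discount that back 1 periods:
PV₀ = 109,994 × [1 − (1+r)^−20] / r × (1+r)^−1 = ¥654,171

¥654,171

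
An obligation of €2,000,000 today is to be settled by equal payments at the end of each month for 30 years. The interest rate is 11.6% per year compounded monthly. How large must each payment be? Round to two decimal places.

Level ordinary annuity; solve PV = PMT × [(1 − (1+r)^−n)/r] for PMT.
Periodic rate r = 0.116/12 per month; n is counted in months.
With n = 360: PMT = 2,000,000 / ([(1 − (1+r)^−n)/r]) = €19,958.57

€19,958.57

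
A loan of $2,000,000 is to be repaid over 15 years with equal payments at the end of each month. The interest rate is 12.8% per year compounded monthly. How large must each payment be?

Level ordinary annuity; solve PV = PMT × [(1 − (1+r)^−n)/r] for PMT.
Periodic rate r = 0.128/12 per month; n is counted in months.
With n = 180: PMT = 2,000,000 / ([(1 − (1+r)^−n)/r]) = $25,042.22

$25,042.22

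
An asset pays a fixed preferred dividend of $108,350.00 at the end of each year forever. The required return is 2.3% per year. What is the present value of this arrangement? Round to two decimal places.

Periodic rate r = 0.023 per year.
Level perpetuity: PV = PMT / r = 108,350 / (0.023) = $4,710,869.57.

$4,710,869.57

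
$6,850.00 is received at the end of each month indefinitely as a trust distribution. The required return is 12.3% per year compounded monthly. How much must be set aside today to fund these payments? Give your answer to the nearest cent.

$668,292.68

Periodic rate r = 0.123/12 per month.
Level perpetuity: PV = PMT / r = 6,850 / (0.123/12) = $668,292.68.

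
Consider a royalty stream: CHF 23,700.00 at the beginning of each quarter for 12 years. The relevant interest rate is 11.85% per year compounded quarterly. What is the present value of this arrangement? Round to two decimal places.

CHF 620,850.81

This is an annuity due: 48 payments of CHF 23,700.00 at the beginning of each quarter.
Periodic rate r = 0.1185/4 per quarter; n is counted in quarters.
PV = PMT × [(1 − (1+r)^−n)/r] × (1+r) = 23,700 × [1 − (1+r)^−48] / r × (1+r) = CHF 620,850.81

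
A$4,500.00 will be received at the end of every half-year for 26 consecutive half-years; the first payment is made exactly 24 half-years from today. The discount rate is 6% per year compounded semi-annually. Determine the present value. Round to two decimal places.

Ordinary annuity of 26 payments, first payment at period 24.
Periodic rate r = 0.06/2 per half-year; n is counted in half-years.
The ordinary-annuity PV formula values the stream one period before the first payment (period 23); discount that back 23 periods:
PV₀ = 4,500 × [1 − (1+r)^−26] / r × (1+r)^−23 = A$40,761.22

A$40,761.22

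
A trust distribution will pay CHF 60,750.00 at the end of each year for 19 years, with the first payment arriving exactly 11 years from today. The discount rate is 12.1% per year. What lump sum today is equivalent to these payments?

Ordinary annuity of 19 payments, first payment at period 11.
Periodic rate r = 0.121 per year.
The ordinary-annuity PV formula values the stream one period before the first payment (period 10); discount that back 10 periods:
PV₀ = 60,750 × [1 − (1+r)^−19] / r × (1+r)^−10 = CHF 141,926.25

CHF 141,926.25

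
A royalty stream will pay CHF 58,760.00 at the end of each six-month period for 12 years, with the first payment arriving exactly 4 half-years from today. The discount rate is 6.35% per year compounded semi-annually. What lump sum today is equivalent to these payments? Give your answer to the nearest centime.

CHF 889,214.55

Ordinary annuity of 24 payments, first payment at period 4.
Periodic rate r = 0.0635/2 per half-year; n is counted in half-years.
The ordinary-annuity PV formula values the stream one period before the first payment (period 3); discount that back 3 periods:
PV₀ = 58,760 × [1 − (1+r)^−24] / r × (1+r)^−3 = CHF 889,214.55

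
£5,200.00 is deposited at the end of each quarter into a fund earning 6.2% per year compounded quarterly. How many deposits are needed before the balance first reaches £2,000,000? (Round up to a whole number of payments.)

127 payments

Periodic rate r = 0.062/4 per quarter; n is counted in quarters.
Ordinary annuity FV: 2,000,000 = 5,200 × [((1+r)^n − 1)/r].
(1+r)^n = 1 + 2,000,000 × r / 5,200, so n = ln(1 + 2,000,000·r/5,200) / ln(1+r) = 126.15.
Round up to a whole number of payments: n = 127.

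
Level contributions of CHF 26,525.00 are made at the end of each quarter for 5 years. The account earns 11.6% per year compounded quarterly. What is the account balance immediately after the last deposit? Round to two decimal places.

This is an ordinary annuity: 20 deposits of CHF 26,525.00 at the end of each quarter.
Periodic rate r = 0.116/4 per quarter; n is counted in quarters.
FV = PMT × [((1+r)^n − 1)/r] = 26,525 × [(1+r)^20 − 1] / r = CHF 705,530.88

CHF 705,530.88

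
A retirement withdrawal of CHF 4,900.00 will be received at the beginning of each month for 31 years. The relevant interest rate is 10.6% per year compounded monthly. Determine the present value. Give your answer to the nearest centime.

CHF 538,381.34

This is an annuity due: 372 payments of CHF 4,900.00 at the beginning of each month.
Periodic rate r = 0.106/12 per month; n is counted in months.
PV = PMT × [(1 − (1+r)^−n)/r] × (1+r) = 4,900 × [1 − (1+r)^−372] / r × (1+r) = CHF 538,381.34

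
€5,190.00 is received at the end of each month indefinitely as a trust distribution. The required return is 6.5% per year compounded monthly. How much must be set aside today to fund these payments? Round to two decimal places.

€958,153.85

Periodic rate r = 0.065/12 per month.
Level perpetuity: PV = PMT / r = 5,190 / (0.065/12) = €958,153.85.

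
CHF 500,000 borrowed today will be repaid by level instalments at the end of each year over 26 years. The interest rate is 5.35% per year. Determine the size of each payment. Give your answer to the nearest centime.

CHF 36,047.82

Level ordinary annuity; solve PV = PMT × [(1 − (1+r)^−n)/r] for PMT.
Periodic rate r = 0.0535 per year.
With n = 26: PMT = 500,000 / ([(1 − (1+r)^−n)/r]) = CHF 36,047.82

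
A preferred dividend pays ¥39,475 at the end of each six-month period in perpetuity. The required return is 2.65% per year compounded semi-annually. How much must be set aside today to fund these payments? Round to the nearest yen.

Periodic rate r = 0.0265/2 per half-year.
Level perpetuity: PV = PMT / r = 39,475 / (0.0265/2) = ¥2,979,245.

¥2,979,245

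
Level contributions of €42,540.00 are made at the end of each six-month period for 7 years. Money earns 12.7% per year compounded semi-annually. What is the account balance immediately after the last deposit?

This is an ordinary annuity: 14 deposits of €42,540.00 at the end of each six-month period.
Periodic rate r = 0.127/2 per half-year; n is counted in half-years.
FV = PMT × [((1+r)^n − 1)/r] = 42,540 × [(1+r)^14 − 1] / r = €916,244.90

€916,244.90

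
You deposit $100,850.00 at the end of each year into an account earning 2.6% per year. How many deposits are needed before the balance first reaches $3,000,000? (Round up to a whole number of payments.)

23 payments

Periodic rate r = 0.026 per year.
Ordinary annuity FV: 3,000,000 = 100,850 × [((1+r)^n − 1)/r].
(1+r)^n = 1 + 3,000,000 × r / 100,850, so n = ln(1 + 3,000,000·r/100,850) / ln(1+r) = 22.32.
Round up to a whole number of payments: n = 23.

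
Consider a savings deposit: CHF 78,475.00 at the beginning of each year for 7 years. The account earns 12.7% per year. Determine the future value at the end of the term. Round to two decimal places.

This is an annuity due: 7 deposits of CHF 78,475.00 at the beginning of each year.
Periodic rate r = 0.127 per year.
FV = PMT × [((1+r)^n − 1)/r] × (1+r) = 78,475 × [(1+r)^7 − 1] / r × (1+r) = CHF 911,733.39

CHF 911,733.39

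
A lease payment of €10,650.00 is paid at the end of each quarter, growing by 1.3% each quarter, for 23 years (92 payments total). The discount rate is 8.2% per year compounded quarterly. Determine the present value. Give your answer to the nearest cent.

€699,621.93

Periodic rate r = 0.082/4 per quarter; n is counted in quarters.
Growing ordinary annuity: PV = PMT₁ × [1 − ((1+g)/(1+r))^n] / (r − g) = 10,650 × [1 − ((1+0.013)/(1+r))^92] / (r − 0.013) = €699,621.93.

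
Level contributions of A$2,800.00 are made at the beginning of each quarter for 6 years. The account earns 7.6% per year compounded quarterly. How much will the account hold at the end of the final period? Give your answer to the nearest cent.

This is an annuity due: 24 deposits of A$2,800.00 at the beginning of each quarter.
Periodic rate r = 0.076/4 per quarter; n is counted in quarters.
FV = PMT × [((1+r)^n − 1)/r] × (1+r) = 2,800 × [(1+r)^24 − 1] / r × (1+r) = A$85,748.47

A$85,748.47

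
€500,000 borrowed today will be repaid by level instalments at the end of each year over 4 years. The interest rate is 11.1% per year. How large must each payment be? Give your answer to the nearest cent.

€161,507.41

Level ordinary annuity; solve PV = PMT × [(1 − (1+r)^−n)/r] for PMT.
Periodic rate r = 0.111 per year.
With n = 4: PMT = 500,000 / ([(1 − (1+r)^−n)/r]) = €161,507.41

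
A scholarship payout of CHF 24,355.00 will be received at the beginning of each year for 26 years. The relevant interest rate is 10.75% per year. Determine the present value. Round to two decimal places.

CHF 233,269.58

This is an annuity due: 26 payments of CHF 24,355.00 at the beginning of each year.
Periodic rate r = 0.1075 per year.
PV = PMT × [(1 − (1+r)^−n)/r] × (1+r) = 24,355 × [1 − (1+r)^−26] / r × (1+r) = CHF 233,269.58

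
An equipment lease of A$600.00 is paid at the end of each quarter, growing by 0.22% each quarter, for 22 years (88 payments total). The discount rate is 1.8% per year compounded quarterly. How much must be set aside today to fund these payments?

A$47,655.59

Periodic rate r = 0.018/4 per quarter; n is counted in quarters.
Growing ordinary annuity: PV = PMT₁ × [1 − ((1+g)/(1+r))^n] / (r − g) = 600 × [1 − ((1+0.0022)/(1+r))^88] / (r − 0.0022) = A$47,655.59.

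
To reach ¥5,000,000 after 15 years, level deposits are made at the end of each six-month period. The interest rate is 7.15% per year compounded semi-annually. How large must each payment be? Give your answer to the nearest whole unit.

¥95,667

Level ordinary annuity; solve FV = PMT × [((1+r)^n − 1)/r] for PMT.
Periodic rate r = 0.0715/2 per half-year; n is counted in half-years.
With n = 30: PMT = 5,000,000 / ([((1+r)^n − 1)/r]) = ¥95,667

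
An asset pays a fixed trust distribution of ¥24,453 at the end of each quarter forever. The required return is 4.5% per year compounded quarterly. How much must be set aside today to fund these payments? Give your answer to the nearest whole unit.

Periodic rate r = 0.045/4 per quarter.
Level perpetuity: PV = PMT / r = 24,453 / (0.045/4) = ¥2,173,600.

¥2,173,600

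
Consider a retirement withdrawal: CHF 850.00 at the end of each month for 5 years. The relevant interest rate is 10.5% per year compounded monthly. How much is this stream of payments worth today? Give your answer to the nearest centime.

This is an ordinary annuity: 60 payments of CHF 850.00 at the end of each month.
Periodic rate r = 0.105/12 per month; n is counted in months.
PV = PMT × [(1 − (1+r)^−n)/r] = 850 × [1 − (1+r)^−60] / r = CHF 39,546.10

CHF 39,546.10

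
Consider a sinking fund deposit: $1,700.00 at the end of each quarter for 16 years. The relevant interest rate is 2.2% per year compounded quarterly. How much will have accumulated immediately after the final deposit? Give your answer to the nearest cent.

$129,984.41

This is an ordinary annuity: 64 deposits of $1,700.00 at the end of each quarter.
Periodic rate r = 0.022/4 per quarter; n is counted in quarters.
FV = PMT × [((1+r)^n − 1)/r] = 1,700 × [(1+r)^64 − 1] / r = $129,984.41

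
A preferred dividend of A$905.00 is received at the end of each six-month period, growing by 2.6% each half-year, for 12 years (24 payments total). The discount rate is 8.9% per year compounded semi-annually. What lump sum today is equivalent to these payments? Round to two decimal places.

Periodic rate r = 0.089/2 per half-year; n is counted in half-years.
Growing ordinary annuity: PV = PMT₁ × [1 − ((1+g)/(1+r))^n] / (r − g) = 905 × [1 − ((1+0.026)/(1+r))^24] / (r − 0.026) = A$17,061.48.

A$17,061.48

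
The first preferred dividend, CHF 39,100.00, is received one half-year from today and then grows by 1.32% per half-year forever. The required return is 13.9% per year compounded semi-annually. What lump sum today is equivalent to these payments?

Periodic rate r = 0.139/2 per half-year.
Growing perpetuity (Gordon): PV = PMT₁ / (r − g) = 39,100 / (r − 0.0132) = CHF 694,493.78.

CHF 694,493.78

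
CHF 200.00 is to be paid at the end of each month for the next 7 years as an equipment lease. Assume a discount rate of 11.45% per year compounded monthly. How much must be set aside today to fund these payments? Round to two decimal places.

This is an ordinary annuity: 84 payments of CHF 200.00 at the end of each month.
Periodic rate r = 0.1145/12 per month; n is counted in months.
PV = PMT × [(1 − (1+r)^−n)/r] = 200 × [1 − (1+r)^−84] / r = CHF 11,520.77

CHF 11,520.77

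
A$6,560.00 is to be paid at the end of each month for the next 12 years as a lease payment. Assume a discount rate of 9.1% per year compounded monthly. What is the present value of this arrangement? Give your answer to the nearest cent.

A$573,592.05

This is an ordinary annuity: 144 payments of A$6,560.00 at the end of each month.
Periodic rate r = 0.091/12 per month; n is counted in months.
PV = PMT × [(1 − (1+r)^−n)/r] = 6,560 × [1 − (1+r)^−144] / r = A$573,592.05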